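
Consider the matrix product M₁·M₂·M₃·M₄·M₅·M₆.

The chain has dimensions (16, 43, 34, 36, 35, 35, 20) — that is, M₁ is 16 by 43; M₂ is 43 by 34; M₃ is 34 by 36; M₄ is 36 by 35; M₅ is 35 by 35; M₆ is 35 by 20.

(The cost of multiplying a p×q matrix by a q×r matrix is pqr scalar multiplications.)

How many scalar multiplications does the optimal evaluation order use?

Adjacent pairs: M₁M₂ = 16·43·34 = 23392; M₂M₃ = 43·34·36 = 52632; M₃M₄ = 34·36·35 = 42840; M₄M₅ = 36·35·35 = 44100; M₅M₆ = 35·35·20 = 24500.
Length 3: M₁..M₃: k=1: 0+52632+16·43·36=77400; k=2: 23392+0+16·34·36=42976 → min 42976 | M₂..M₄: k=2: 0+42840+43·34·35=94010; k=3: 52632+0+43·36·35=106812 → min 94010 | M₃..M₅: k=3: 0+44100+34·36·35=86940; k=4: 42840+0+34·35·35=84490 → min 84490 | M₄..M₆: k=4: 0+24500+36·35·20=49700; k=5: 44100+0+36·35·20=69300 → min 49700.
Length 4: M₁..M₄: k=1: 0+94010+16·43·35=118090; k=2: 23392+42840+16·34·35=85272; k=3: 42976+0+16·36·35=63136 → min 63136 | M₂..M₅: k=2: 0+84490+43·34·35=135660; k=3: 52632+44100+43·36·35=150912; k=4: 94010+0+43·35·35=146685 → min 135660 | M₃..M₆: k=3: 0+49700+34·36·20=74180; k=4: 42840+24500+34·35·20=91140; k=5: 84490+0+34·35·20=108290 → min 74180.
Length 5: M₁..M₅: k=1: 0+135660+16·43·35=159740; k=2: 23392+84490+16·34·35=126922; k=3: 42976+44100+16·36·35=107236; k=4: 63136+0+16·35·35=82736 → min 82736 | M₂..M₆: k=2: 0+74180+43·34·20=103420; k=3: 52632+49700+43·36·20=133292; k=4: 94010+24500+43·35·20=148610; k=5: 135660+0+43·35·20=165760 → min 103420.
Length 6: M₁..M₆: k=1: 0+103420+16·43·20=117180; k=2: 23392+74180+16·34·20=108452; k=3: 42976+49700+16·36·20=104196; k=4: 63136+24500+16·35·20=98836; k=5: 82736+0+16·35·20=93936 → min 93936.
Optimal order: (((((M₁·M₂)·M₃)·M₄)·M₅)·M₆) with cost 93936.

93936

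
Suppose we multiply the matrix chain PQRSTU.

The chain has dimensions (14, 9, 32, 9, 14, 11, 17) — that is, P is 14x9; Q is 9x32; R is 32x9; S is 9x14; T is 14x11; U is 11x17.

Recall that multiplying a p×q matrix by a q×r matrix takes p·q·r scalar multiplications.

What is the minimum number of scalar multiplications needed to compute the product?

Adjacent pairs: PQ = 14·9·32 = 4032; QR = 9·32·9 = 2592; RS = 32·9·14 = 4032; ST = 9·14·11 = 1386; TU = 14·11·17 = 2618.
Length 3: P..R: k=1: 0+2592+14·9·9=3726; k=2: 4032+0+14·32·9=8064 → min 3726 | Q..S: k=2: 0+4032+9·32·14=8064; k=3: 2592+0+9·9·14=3726 → min 3726 | R..T: k=3: 0+1386+32·9·11=4554; k=4: 4032+0+32·14·11=8960 → min 4554 | S..U: k=4: 0+2618+9·14·17=4760; k=5: 1386+0+9·11·17=3069 → min 3069.
Length 4: P..S: k=1: 0+3726+14·9·14=5490; k=2: 4032+4032+14·32·14=14336; k=3: 3726+0+14·9·14=5490 → min 5490 | Q..T: k=2: 0+4554+9·32·11=7722; k=3: 2592+1386+9·9·11=4869; k=4: 3726+0+9·14·11=5112 → min 4869 | R..U: k=3: 0+3069+32·9·17=7965; k=4: 4032+2618+32·14·17=14266; k=5: 4554+0+32·11·17=10538 → min 7965.
Length 5: P..T: k=1: 0+4869+14·9·11=6255; k=2: 4032+4554+14·32·11=13514; k=3: 3726+1386+14·9·11=6498; k=4: 5490+0+14·14·11=7646 → min 6255 | Q..U: k=2: 0+7965+9·32·17=12861; k=3: 2592+3069+9·9·17=7038; k=4: 3726+2618+9·14·17=8486; k=5: 4869+0+9·11·17=6552 → min 6552.
Length 6: P..U: k=1: 0+6552+14·9·17=8694; k=2: 4032+7965+14·32·17=19613; k=3: 3726+3069+14·9·17=8937; k=4: 5490+2618+14·14·17=11440; k=5: 6255+0+14·11·17=8873 → min 8694.
Optimal order: (P(((QR)(ST))U)) with cost 8694.

8694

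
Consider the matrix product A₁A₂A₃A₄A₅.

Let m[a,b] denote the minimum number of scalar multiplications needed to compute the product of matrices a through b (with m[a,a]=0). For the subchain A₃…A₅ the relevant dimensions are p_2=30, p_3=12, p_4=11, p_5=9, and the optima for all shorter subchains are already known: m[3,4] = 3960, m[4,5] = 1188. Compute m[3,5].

4428

m[3,5] = min over k∈[3,4] of m[3,k]+m[k+1,5]+p_{2}·p_k·p_{5}.
k=3: 0 + 1188 + 30·12·9 = 4428; k=4: 3960 + 0 + 30·11·9 = 6930.
Minimum: 4428 at k=3.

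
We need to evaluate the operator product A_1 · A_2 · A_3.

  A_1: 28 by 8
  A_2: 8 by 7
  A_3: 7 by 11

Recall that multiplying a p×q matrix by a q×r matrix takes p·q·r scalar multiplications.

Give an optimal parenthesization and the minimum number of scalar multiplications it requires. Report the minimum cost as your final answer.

(A_1 · (A_2 · A_3)): cost 3080.
((A_1 · A_2) · A_3): cost 3724.
Optimal: (A_1 · (A_2 · A_3)) with cost 3080.

3080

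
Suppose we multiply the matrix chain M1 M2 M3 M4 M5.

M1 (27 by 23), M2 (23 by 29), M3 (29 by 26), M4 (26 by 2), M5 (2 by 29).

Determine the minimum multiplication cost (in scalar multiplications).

Adjacent pairs: M1M2 = 27·23·29 = 18009; M2M3 = 23·29·26 = 17342; M3M4 = 29·26·2 = 1508; M4M5 = 26·2·29 = 1508.
Length 3: M1..M3: k=1: 0+17342+27·23·26=33488; k=2: 18009+0+27·29·26=38367 → min 33488 | M2..M4: k=2: 0+1508+23·29·2=2842; k=3: 17342+0+23·26·2=18538 → min 2842 | M3..M5: k=3: 0+1508+29·26·29=23374; k=4: 1508+0+29·2·29=3190 → min 3190.
Length 4: M1..M4: k=1: 0+2842+27·23·2=4084; k=2: 18009+1508+27·29·2=21083; k=3: 33488+0+27·26·2=34892 → min 4084 | M2..M5: k=2: 0+3190+23·29·29=22533; k=3: 17342+1508+23·26·29=36192; k=4: 2842+0+23·2·29=4176 → min 4176.
Length 5: M1..M5: k=1: 0+4176+27·23·29=22185; k=2: 18009+3190+27·29·29=43906; k=3: 33488+1508+27·26·29=55354; k=4: 4084+0+27·2·29=5650 → min 5650.
Optimal order: ((M1 (M2 (M3 M4))) M5) with cost 5650.

5650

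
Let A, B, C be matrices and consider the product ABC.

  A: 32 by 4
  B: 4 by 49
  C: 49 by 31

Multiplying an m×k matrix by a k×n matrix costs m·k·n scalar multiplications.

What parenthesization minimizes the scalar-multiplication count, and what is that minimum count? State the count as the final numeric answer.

10044

(A(BC)): cost 10044.
((AB)C): cost 54880.
Optimal: (A(BC)) with cost 10044.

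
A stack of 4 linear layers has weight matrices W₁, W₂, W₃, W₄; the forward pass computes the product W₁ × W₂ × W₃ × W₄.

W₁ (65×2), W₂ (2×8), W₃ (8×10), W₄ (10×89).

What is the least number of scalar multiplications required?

13510

Adjacent pairs: W₁W₂ = 65·2·8 = 1040; W₂W₃ = 2·8·10 = 160; W₃W₄ = 8·10·89 = 7120.
Length 3: W₁..W₃: k=1: 0+160+65·2·10=1460; k=2: 1040+0+65·8·10=6240 → min 1460 | W₂..W₄: k=2: 0+7120+2·8·89=8544; k=3: 160+0+2·10·89=1940 → min 1940.
Length 4: W₁..W₄: k=1: 0+1940+65·2·89=13510; k=2: 1040+7120+65·8·89=54440; k=3: 1460+0+65·10·89=59310 → min 13510.
Optimal order: (W₁ × ((W₂ × W₃) × W₄)) with cost 13510.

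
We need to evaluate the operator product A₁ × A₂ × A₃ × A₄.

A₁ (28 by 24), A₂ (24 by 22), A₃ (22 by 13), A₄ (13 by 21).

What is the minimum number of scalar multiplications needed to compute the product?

23244

Adjacent pairs: A₁A₂ = 28·24·22 = 14784; A₂A₃ = 24·22·13 = 6864; A₃A₄ = 22·13·21 = 6006.
Length 3: A₁..A₃: k=1: 0+6864+28·24·13=15600; k=2: 14784+0+28·22·13=22792 → min 15600 | A₂..A₄: k=2: 0+6006+24·22·21=17094; k=3: 6864+0+24·13·21=13416 → min 13416.
Length 4: A₁..A₄: k=1: 0+13416+28·24·21=27528; k=2: 14784+6006+28·22·21=33726; k=3: 15600+0+28·13·21=23244 → min 23244.
Optimal order: ((A₁ × (A₂ × A₃)) × A₄) with cost 23244.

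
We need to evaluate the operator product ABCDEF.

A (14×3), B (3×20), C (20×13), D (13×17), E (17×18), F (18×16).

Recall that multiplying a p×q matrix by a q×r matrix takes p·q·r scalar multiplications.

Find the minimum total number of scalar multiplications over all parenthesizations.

Adjacent pairs: AB = 14·3·20 = 840; BC = 3·20·13 = 780; CD = 20·13·17 = 4420; DE = 13·17·18 = 3978; EF = 17·18·16 = 4896.
Length 3: A..C: k=1: 0+780+14·3·13=1326; k=2: 840+0+14·20·13=4480 → min 1326 | B..D: k=2: 0+4420+3·20·17=5440; k=3: 780+0+3·13·17=1443 → min 1443 | C..E: k=3: 0+3978+20·13·18=8658; k=4: 4420+0+20·17·18=10540 → min 8658 | D..F: k=4: 0+4896+13·17·16=8432; k=5: 3978+0+13·18·16=7722 → min 7722.
Length 4: A..D: k=1: 0+1443+14·3·17=2157; k=2: 840+4420+14·20·17=10020; k=3: 1326+0+14·13·17=4420 → min 2157 | B..E: k=2: 0+8658+3·20·18=9738; k=3: 780+3978+3·13·18=5460; k=4: 1443+0+3·17·18=2361 → min 2361 | C..F: k=3: 0+7722+20·13·16=11882; k=4: 4420+4896+20·17·16=14756; k=5: 8658+0+20·18·16=14418 → min 11882.
Length 5: A..E: k=1: 0+2361+14·3·18=3117; k=2: 840+8658+14·20·18=14538; k=3: 1326+3978+14·13·18=8580; k=4: 2157+0+14·17·18=6441 → min 3117 | B..F: k=2: 0+11882+3·20·16=12842; k=3: 780+7722+3·13·16=9126; k=4: 1443+4896+3·17·16=7155; k=5: 2361+0+3·18·16=3225 → min 3225.
Length 6: A..F: k=1: 0+3225+14·3·16=3897; k=2: 840+11882+14·20·16=17202; k=3: 1326+7722+14·13·16=11960; k=4: 2157+4896+14·17·16=10861; k=5: 3117+0+14·18·16=7149 → min 3897.
Optimal order: (A((((BC)D)E)F)) with cost 3897.

3897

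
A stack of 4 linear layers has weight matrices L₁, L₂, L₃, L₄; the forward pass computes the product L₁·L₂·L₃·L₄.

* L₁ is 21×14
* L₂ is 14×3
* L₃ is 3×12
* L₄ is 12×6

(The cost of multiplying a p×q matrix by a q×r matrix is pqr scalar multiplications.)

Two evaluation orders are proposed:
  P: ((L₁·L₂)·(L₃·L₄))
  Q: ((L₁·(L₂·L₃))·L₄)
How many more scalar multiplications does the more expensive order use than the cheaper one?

4068

Order P = ((L₁·L₂)·(L₃·L₄)): (L₁·L₂): 21×14 by 14×3 → 21×3, cost 21·14·3 = 882; (L₃·L₄): 3×12 by 12×6 → 3×6, cost 3·12·6 = 216; ((L₁·L₂)·(L₃·L₄)): 21×3 by 3×6 → 21×6, cost 21·3·6 = 378; cumulative 1476. Total 1476.
Order Q = ((L₁·(L₂·L₃))·L₄): (L₂·L₃): 14×3 by 3×12 → 14×12, cost 14·3·12 = 504; (L₁·(L₂·L₃)): 21×14 by 14×12 → 21×12, cost 21·14·12 = 3528; cumulative 4032; ((L₁·(L₂·L₃))·L₄): 21×12 by 12×6 → 21×6, cost 21·12·6 = 1512; cumulative 5544. Total 5544.
Difference: |1476 − 5544| = 4068.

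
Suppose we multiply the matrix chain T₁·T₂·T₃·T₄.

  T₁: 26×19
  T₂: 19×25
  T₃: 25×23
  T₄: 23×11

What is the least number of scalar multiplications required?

Adjacent pairs: T₁T₂ = 26·19·25 = 12350; T₂T₃ = 19·25·23 = 10925; T₃T₄ = 25·23·11 = 6325.
Length 3: T₁..T₃: k=1: 0+10925+26·19·23=22287; k=2: 12350+0+26·25·23=27300 → min 22287 | T₂..T₄: k=2: 0+6325+19·25·11=11550; k=3: 10925+0+19·23·11=15732 → min 11550.
Length 4: T₁..T₄: k=1: 0+11550+26·19·11=16984; k=2: 12350+6325+26·25·11=25825; k=3: 22287+0+26·23·11=28865 → min 16984.
Optimal order: (T₁·(T₂·(T₃·T₄))) with cost 16984.

16984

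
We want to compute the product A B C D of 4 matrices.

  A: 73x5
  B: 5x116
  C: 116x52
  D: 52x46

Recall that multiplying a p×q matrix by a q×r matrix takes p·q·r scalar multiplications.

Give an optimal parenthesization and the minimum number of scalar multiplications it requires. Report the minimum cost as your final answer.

Adjacent pairs: AB = 73·5·116 = 42340; BC = 5·116·52 = 30160; CD = 116·52·46 = 277472.
Length 3: A..C: k=1: 0+30160+73·5·52=49140; k=2: 42340+0+73·116·52=482676 → min 49140 | B..D: k=2: 0+277472+5·116·46=304152; k=3: 30160+0+5·52·46=42120 → min 42120.
Length 4: A..D: k=1: 0+42120+73·5·46=58910; k=2: 42340+277472+73·116·46=709340; k=3: 49140+0+73·52·46=223756 → min 58910.
Optimal parenthesization: (A ((B C) D)) with cost 58910.

58910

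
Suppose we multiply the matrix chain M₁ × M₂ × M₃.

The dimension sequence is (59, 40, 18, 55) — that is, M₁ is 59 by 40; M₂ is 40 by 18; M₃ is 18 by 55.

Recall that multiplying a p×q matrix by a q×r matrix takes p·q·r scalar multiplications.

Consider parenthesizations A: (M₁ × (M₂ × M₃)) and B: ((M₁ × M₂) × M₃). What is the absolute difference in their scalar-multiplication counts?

Order A = (M₁ × (M₂ × M₃)): (M₂ × M₃): 40×18 by 18×55 → 40×55, cost 40·18·55 = 39600; (M₁ × (M₂ × M₃)): 59×40 by 40×55 → 59×55, cost 59·40·55 = 129800; cumulative 169400. Total 169400.
Order B = ((M₁ × M₂) × M₃): (M₁ × M₂): 59×40 by 40×18 → 59×18, cost 59·40·18 = 42480; ((M₁ × M₂) × M₃): 59×18 by 18×55 → 59×55, cost 59·18·55 = 58410; cumulative 100890. Total 100890.
Difference: |169400 − 100890| = 68510.

68510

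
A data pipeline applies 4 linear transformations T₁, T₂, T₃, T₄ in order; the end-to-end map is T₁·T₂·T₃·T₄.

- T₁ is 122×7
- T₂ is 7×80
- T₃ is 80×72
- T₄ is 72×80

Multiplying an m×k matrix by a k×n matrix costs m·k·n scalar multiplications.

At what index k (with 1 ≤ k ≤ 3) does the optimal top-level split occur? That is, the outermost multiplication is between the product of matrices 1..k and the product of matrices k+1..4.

1

Adjacent pairs: T₁T₂ = 122·7·80 = 68320; T₂T₃ = 7·80·72 = 40320; T₃T₄ = 80·72·80 = 460800.
Length 3: T₁..T₃: k=1: 0+40320+122·7·72=101808; k=2: 68320+0+122·80·72=771040 → min 101808 | T₂..T₄: k=2: 0+460800+7·80·80=505600; k=3: 40320+0+7·72·80=80640 → min 80640.
Top-level splits: k=1: (T₁..T₁)·(T₂..T₄) → 0+80640+122·7·80 = 148960; k=2: (T₁..T₂)·(T₃..T₄) → 68320+460800+122·80·80 = 1309920; k=3: (T₁..T₃)·(T₄..T₄) → 101808+0+122·72·80 = 804528.
Best split is after T₁, i.e. k = 1.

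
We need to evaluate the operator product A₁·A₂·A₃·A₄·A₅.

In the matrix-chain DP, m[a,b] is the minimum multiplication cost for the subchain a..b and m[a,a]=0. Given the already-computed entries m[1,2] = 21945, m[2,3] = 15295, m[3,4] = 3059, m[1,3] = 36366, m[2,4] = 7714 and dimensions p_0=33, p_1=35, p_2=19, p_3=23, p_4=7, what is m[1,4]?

15799

m[1,4] = min over k∈[1,3] of m[1,k]+m[k+1,4]+p_{0}·p_k·p_{4}.
k=1: 0 + 7714 + 33·35·7 = 15799; k=2: 21945 + 3059 + 33·19·7 = 29393; k=3: 36366 + 0 + 33·23·7 = 41679.
Minimum: 15799 at k=1.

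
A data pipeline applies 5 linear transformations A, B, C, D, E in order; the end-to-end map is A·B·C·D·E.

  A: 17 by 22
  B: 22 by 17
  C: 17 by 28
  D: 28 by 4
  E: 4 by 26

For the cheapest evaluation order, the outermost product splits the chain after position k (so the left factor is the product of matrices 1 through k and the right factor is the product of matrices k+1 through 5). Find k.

4

Adjacent pairs: AB = 17·22·17 = 6358; BC = 22·17·28 = 10472; CD = 17·28·4 = 1904; DE = 28·4·26 = 2912.
Length 3: A..C: k=1: 0+10472+17·22·28=20944; k=2: 6358+0+17·17·28=14450 → min 14450 | B..D: k=2: 0+1904+22·17·4=3400; k=3: 10472+0+22·28·4=12936 → min 3400 | C..E: k=3: 0+2912+17·28·26=15288; k=4: 1904+0+17·4·26=3672 → min 3672.
Length 4: A..D: k=1: 0+3400+17·22·4=4896; k=2: 6358+1904+17·17·4=9418; k=3: 14450+0+17·28·4=16354 → min 4896 | B..E: k=2: 0+3672+22·17·26=13396; k=3: 10472+2912+22·28·26=29400; k=4: 3400+0+22·4·26=5688 → min 5688.
Top-level splits: k=1: (A..A)·(B..E) → 0+5688+17·22·26 = 15412; k=2: (A..B)·(C..E) → 6358+3672+17·17·26 = 17544; k=3: (A..C)·(D..E) → 14450+2912+17·28·26 = 29738; k=4: (A..D)·(E..E) → 4896+0+17·4·26 = 6664.
Best split is after D, i.e. k = 4.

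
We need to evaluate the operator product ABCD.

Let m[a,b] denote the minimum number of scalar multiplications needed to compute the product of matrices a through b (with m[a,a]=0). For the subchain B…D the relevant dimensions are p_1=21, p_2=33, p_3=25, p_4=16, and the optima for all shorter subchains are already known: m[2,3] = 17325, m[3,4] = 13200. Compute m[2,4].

24288

m[2,4] = min over k∈[2,3] of m[2,k]+m[k+1,4]+p_{1}·p_k·p_{4}.
k=2: 0 + 13200 + 21·33·16 = 24288; k=3: 17325 + 0 + 21·25·16 = 25725.
Minimum: 24288 at k=2.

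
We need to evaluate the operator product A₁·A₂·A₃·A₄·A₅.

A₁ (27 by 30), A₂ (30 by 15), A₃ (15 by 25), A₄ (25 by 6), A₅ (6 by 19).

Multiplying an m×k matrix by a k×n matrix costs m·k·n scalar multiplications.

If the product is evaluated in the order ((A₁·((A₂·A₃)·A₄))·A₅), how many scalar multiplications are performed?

(A₂·A₃): 30×15 by 15×25 → 30×25, cost 30·15·25 = 11250
((A₂·A₃)·A₄): 30×25 by 25×6 → 30×6, cost 30·25·6 = 4500; cumulative 15750
(A₁·((A₂·A₃)·A₄)): 27×30 by 30×6 → 27×6, cost 27·30·6 = 4860; cumulative 20610
((A₁·((A₂·A₃)·A₄))·A₅): 27×6 by 6×19 → 27×19, cost 27·6·19 = 3078; cumulative 23688
Total: 23688 scalar multiplications.

23688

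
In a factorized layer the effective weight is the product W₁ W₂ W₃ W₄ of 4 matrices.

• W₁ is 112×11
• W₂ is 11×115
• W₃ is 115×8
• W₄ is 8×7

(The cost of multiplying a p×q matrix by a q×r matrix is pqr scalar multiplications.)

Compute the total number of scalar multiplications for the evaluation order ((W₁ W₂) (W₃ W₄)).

(W₁ W₂): 112×11 by 11×115 → 112×115, cost 112·11·115 = 141680
(W₃ W₄): 115×8 by 8×7 → 115×7, cost 115·8·7 = 6440
((W₁ W₂) (W₃ W₄)): 112×115 by 115×7 → 112×7, cost 112·115·7 = 90160; cumulative 238280
Total: 238280 scalar multiplications.

238280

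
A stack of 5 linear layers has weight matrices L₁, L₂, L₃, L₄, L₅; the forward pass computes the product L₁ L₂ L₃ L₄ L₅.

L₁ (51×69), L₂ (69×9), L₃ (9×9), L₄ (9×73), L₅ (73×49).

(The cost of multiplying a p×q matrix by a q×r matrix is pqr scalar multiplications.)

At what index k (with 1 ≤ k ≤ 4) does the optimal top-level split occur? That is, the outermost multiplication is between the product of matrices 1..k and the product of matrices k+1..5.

2

Adjacent pairs: L₁L₂ = 51·69·9 = 31671; L₂L₃ = 69·9·9 = 5589; L₃L₄ = 9·9·73 = 5913; L₄L₅ = 9·73·49 = 32193.
Length 3: L₁..L₃: k=1: 0+5589+51·69·9=37260; k=2: 31671+0+51·9·9=35802 → min 35802 | L₂..L₄: k=2: 0+5913+69·9·73=51246; k=3: 5589+0+69·9·73=50922 → min 50922 | L₃..L₅: k=3: 0+32193+9·9·49=36162; k=4: 5913+0+9·73·49=38106 → min 36162.
Length 4: L₁..L₄: k=1: 0+50922+51·69·73=307809; k=2: 31671+5913+51·9·73=71091; k=3: 35802+0+51·9·73=69309 → min 69309 | L₂..L₅: k=2: 0+36162+69·9·49=66591; k=3: 5589+32193+69·9·49=68211; k=4: 50922+0+69·73·49=297735 → min 66591.
Top-level splits: k=1: (L₁..L₁)·(L₂..L₅) → 0+66591+51·69·49 = 239022; k=2: (L₁..L₂)·(L₃..L₅) → 31671+36162+51·9·49 = 90324; k=3: (L₁..L₃)·(L₄..L₅) → 35802+32193+51·9·49 = 90486; k=4: (L₁..L₄)·(L₅..L₅) → 69309+0+51·73·49 = 251736.
Best split is after L₂, i.e. k = 2.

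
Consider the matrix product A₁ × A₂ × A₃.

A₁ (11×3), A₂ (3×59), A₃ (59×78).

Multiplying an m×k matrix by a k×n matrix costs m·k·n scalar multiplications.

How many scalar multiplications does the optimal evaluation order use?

16380

Order (A₁ × (A₂ × A₃)): (A₂ × A₃): 3×59 by 59×78 → 3×78, cost 3·59·78 = 13806; (A₁ × (A₂ × A₃)): 11×3 by 3×78 → 11×78, cost 11·3·78 = 2574; cumulative 16380. Total 16380.
Order ((A₁ × A₂) × A₃): (A₁ × A₂): 11×3 by 3×59 → 11×59, cost 11·3·59 = 1947; ((A₁ × A₂) × A₃): 11×59 by 59×78 → 11×78, cost 11·59·78 = 50622; cumulative 52569. Total 52569.
Minimum: 16380.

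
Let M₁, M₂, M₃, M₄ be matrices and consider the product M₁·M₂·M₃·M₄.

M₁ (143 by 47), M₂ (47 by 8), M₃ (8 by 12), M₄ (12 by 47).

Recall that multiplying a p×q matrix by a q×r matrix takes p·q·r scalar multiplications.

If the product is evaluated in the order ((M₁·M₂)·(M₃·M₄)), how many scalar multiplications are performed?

(M₁·M₂): 143×47 by 47×8 → 143×8, cost 143·47·8 = 53768
(M₃·M₄): 8×12 by 12×47 → 8×47, cost 8·12·47 = 4512
((M₁·M₂)·(M₃·M₄)): 143×8 by 8×47 → 143×47, cost 143·8·47 = 53768; cumulative 112048
Total: 112048 scalar multiplications.

112048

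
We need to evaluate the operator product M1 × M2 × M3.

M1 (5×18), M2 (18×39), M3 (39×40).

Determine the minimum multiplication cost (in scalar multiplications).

Order (M1 × (M2 × M3)): (M2 × M3): 18×39 by 39×40 → 18×40, cost 18·39·40 = 28080; (M1 × (M2 × M3)): 5×18 by 18×40 → 5×40, cost 5·18·40 = 3600; cumulative 31680. Total 31680.
Order ((M1 × M2) × M3): (M1 × M2): 5×18 by 18×39 → 5×39, cost 5·18·39 = 3510; ((M1 × M2) × M3): 5×39 by 39×40 → 5×40, cost 5·39·40 = 7800; cumulative 11310. Total 11310.
Minimum: 11310.

11310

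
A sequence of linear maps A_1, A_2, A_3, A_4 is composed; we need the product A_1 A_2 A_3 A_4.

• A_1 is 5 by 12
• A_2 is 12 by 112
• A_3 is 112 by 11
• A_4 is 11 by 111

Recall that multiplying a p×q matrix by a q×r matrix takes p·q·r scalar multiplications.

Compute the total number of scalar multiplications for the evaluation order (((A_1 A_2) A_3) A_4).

18985

(A_1 A_2): 5×12 by 12×112 → 5×112, cost 5·12·112 = 6720
((A_1 A_2) A_3): 5×112 by 112×11 → 5×11, cost 5·112·11 = 6160; cumulative 12880
(((A_1 A_2) A_3) A_4): 5×11 by 11×111 → 5×111, cost 5·11·111 = 6105; cumulative 18985
Total: 18985 scalar multiplications.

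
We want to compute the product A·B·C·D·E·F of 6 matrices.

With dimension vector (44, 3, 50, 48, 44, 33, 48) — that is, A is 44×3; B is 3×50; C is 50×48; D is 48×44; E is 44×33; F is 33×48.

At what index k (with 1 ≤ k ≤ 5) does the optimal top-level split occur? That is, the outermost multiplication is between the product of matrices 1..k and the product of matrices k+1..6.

1

Adjacent pairs: AB = 44·3·50 = 6600; BC = 3·50·48 = 7200; CD = 50·48·44 = 105600; DE = 48·44·33 = 69696; EF = 44·33·48 = 69696.
Length 3: A..C: k=1: 0+7200+44·3·48=13536; k=2: 6600+0+44·50·48=112200 → min 13536 | B..D: k=2: 0+105600+3·50·44=112200; k=3: 7200+0+3·48·44=13536 → min 13536 | C..E: k=3: 0+69696+50·48·33=148896; k=4: 105600+0+50·44·33=178200 → min 148896 | D..F: k=4: 0+69696+48·44·48=171072; k=5: 69696+0+48·33·48=145728 → min 145728.
Length 4: A..D: k=1: 0+13536+44·3·44=19344; k=2: 6600+105600+44·50·44=209000; k=3: 13536+0+44·48·44=106464 → min 19344 | B..E: k=2: 0+148896+3·50·33=153846; k=3: 7200+69696+3·48·33=81648; k=4: 13536+0+3·44·33=17892 → min 17892 | C..F: k=3: 0+145728+50·48·48=260928; k=4: 105600+69696+50·44·48=280896; k=5: 148896+0+50·33·48=228096 → min 228096.
Length 5: A..E: k=1: 0+17892+44·3·33=22248; k=2: 6600+148896+44·50·33=228096; k=3: 13536+69696+44·48·33=152928; k=4: 19344+0+44·44·33=83232 → min 22248 | B..F: k=2: 0+228096+3·50·48=235296; k=3: 7200+145728+3·48·48=159840; k=4: 13536+69696+3·44·48=89568; k=5: 17892+0+3·33·48=22644 → min 22644.
Top-level splits: k=1: (A..A)·(B..F) → 0+22644+44·3·48 = 28980; k=2: (A..B)·(C..F) → 6600+228096+44·50·48 = 340296; k=3: (A..C)·(D..F) → 13536+145728+44·48·48 = 260640; k=4: (A..D)·(E..F) → 19344+69696+44·44·48 = 181968; k=5: (A..E)·(F..F) → 22248+0+44·33·48 = 91944.
Best split is after A, i.e. k = 1.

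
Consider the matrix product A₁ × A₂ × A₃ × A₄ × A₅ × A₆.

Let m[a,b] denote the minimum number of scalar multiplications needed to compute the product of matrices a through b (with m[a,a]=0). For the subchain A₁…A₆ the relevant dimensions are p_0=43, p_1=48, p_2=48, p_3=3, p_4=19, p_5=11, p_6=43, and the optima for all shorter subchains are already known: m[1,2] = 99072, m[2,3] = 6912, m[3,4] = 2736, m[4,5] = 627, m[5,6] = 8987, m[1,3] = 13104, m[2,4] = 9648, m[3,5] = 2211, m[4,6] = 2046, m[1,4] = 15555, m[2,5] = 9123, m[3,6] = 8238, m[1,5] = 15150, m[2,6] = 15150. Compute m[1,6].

20697

m[1,6] = min over k∈[1,5] of m[1,k]+m[k+1,6]+p_{0}·p_k·p_{6}.
k=1: 0 + 15150 + 43·48·43 = 103902; k=2: 99072 + 8238 + 43·48·43 = 196062; k=3: 13104 + 2046 + 43·3·43 = 20697; k=4: 15555 + 8987 + 43·19·43 = 59673; k=5: 15150 + 0 + 43·11·43 = 35489.
Minimum: 20697 at k=3.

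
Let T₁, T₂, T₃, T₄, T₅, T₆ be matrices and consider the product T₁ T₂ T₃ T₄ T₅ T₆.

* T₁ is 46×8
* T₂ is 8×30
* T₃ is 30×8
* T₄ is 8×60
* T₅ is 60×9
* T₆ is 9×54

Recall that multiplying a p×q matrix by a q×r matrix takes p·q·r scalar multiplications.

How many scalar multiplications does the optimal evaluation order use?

30576

Adjacent pairs: T₁T₂ = 46·8·30 = 11040; T₂T₃ = 8·30·8 = 1920; T₃T₄ = 30·8·60 = 14400; T₄T₅ = 8·60·9 = 4320; T₅T₆ = 60·9·54 = 29160.
Length 3: T₁..T₃: k=1: 0+1920+46·8·8=4864; k=2: 11040+0+46·30·8=22080 → min 4864 | T₂..T₄: k=2: 0+14400+8·30·60=28800; k=3: 1920+0+8·8·60=5760 → min 5760 | T₃..T₅: k=3: 0+4320+30·8·9=6480; k=4: 14400+0+30·60·9=30600 → min 6480 | T₄..T₆: k=4: 0+29160+8·60·54=55080; k=5: 4320+0+8·9·54=8208 → min 8208.
Length 4: T₁..T₄: k=1: 0+5760+46·8·60=27840; k=2: 11040+14400+46·30·60=108240; k=3: 4864+0+46·8·60=26944 → min 26944 | T₂..T₅: k=2: 0+6480+8·30·9=8640; k=3: 1920+4320+8·8·9=6816; k=4: 5760+0+8·60·9=10080 → min 6816 | T₃..T₆: k=3: 0+8208+30·8·54=21168; k=4: 14400+29160+30·60·54=140760; k=5: 6480+0+30·9·54=21060 → min 21060.
Length 5: T₁..T₅: k=1: 0+6816+46·8·9=10128; k=2: 11040+6480+46·30·9=29940; k=3: 4864+4320+46·8·9=12496; k=4: 26944+0+46·60·9=51784 → min 10128 | T₂..T₆: k=2: 0+21060+8·30·54=34020; k=3: 1920+8208+8·8·54=13584; k=4: 5760+29160+8·60·54=60840; k=5: 6816+0+8·9·54=10704 → min 10704.
Length 6: T₁..T₆: k=1: 0+10704+46·8·54=30576; k=2: 11040+21060+46·30·54=106620; k=3: 4864+8208+46·8·54=32944; k=4: 26944+29160+46·60·54=205144; k=5: 10128+0+46·9·54=32484 → min 30576.
Optimal order: (T₁ (((T₂ T₃) (T₄ T₅)) T₆)) with cost 30576.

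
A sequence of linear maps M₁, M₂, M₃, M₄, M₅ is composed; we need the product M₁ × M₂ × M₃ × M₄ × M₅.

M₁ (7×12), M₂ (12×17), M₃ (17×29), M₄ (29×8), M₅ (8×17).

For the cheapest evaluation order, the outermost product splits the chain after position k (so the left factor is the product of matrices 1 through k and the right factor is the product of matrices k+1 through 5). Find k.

4

Adjacent pairs: M₁M₂ = 7·12·17 = 1428; M₂M₃ = 12·17·29 = 5916; M₃M₄ = 17·29·8 = 3944; M₄M₅ = 29·8·17 = 3944.
Length 3: M₁..M₃: k=1: 0+5916+7·12·29=8352; k=2: 1428+0+7·17·29=4879 → min 4879 | M₂..M₄: k=2: 0+3944+12·17·8=5576; k=3: 5916+0+12·29·8=8700 → min 5576 | M₃..M₅: k=3: 0+3944+17·29·17=12325; k=4: 3944+0+17·8·17=6256 → min 6256.
Length 4: M₁..M₄: k=1: 0+5576+7·12·8=6248; k=2: 1428+3944+7·17·8=6324; k=3: 4879+0+7·29·8=6503 → min 6248 | M₂..M₅: k=2: 0+6256+12·17·17=9724; k=3: 5916+3944+12·29·17=15776; k=4: 5576+0+12·8·17=7208 → min 7208.
Top-level splits: k=1: (M₁..M₁)·(M₂..M₅) → 0+7208+7·12·17 = 8636; k=2: (M₁..M₂)·(M₃..M₅) → 1428+6256+7·17·17 = 9707; k=3: (M₁..M₃)·(M₄..M₅) → 4879+3944+7·29·17 = 12274; k=4: (M₁..M₄)·(M₅..M₅) → 6248+0+7·8·17 = 7200.
Best split is after M₄, i.e. k = 4.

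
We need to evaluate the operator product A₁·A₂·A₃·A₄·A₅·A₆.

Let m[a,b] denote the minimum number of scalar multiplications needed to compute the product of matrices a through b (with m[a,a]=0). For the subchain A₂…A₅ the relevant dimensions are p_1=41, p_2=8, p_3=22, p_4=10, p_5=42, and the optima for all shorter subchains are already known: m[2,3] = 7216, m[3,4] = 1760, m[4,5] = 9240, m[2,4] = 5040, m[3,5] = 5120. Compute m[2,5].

18896

m[2,5] = min over k∈[2,4] of m[2,k]+m[k+1,5]+p_{1}·p_k·p_{5}.
k=2: 0 + 5120 + 41·8·42 = 18896; k=3: 7216 + 9240 + 41·22·42 = 54340; k=4: 5040 + 0 + 41·10·42 = 22260.
Minimum: 18896 at k=2.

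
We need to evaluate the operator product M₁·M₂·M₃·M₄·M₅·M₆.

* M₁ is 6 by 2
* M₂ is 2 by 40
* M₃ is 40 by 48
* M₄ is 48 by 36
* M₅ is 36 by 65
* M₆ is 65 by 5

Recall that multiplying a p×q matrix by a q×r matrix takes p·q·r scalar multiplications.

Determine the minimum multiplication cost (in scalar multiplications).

12686

Adjacent pairs: M₁M₂ = 6·2·40 = 480; M₂M₃ = 2·40·48 = 3840; M₃M₄ = 40·48·36 = 69120; M₄M₅ = 48·36·65 = 112320; M₅M₆ = 36·65·5 = 11700.
Length 3: M₁..M₃: k=1: 0+3840+6·2·48=4416; k=2: 480+0+6·40·48=12000 → min 4416 | M₂..M₄: k=2: 0+69120+2·40·36=72000; k=3: 3840+0+2·48·36=7296 → min 7296 | M₃..M₅: k=3: 0+112320+40·48·65=237120; k=4: 69120+0+40·36·65=162720 → min 162720 | M₄..M₆: k=4: 0+11700+48·36·5=20340; k=5: 112320+0+48·65·5=127920 → min 20340.
Length 4: M₁..M₄: k=1: 0+7296+6·2·36=7728; k=2: 480+69120+6·40·36=78240; k=3: 4416+0+6·48·36=14784 → min 7728 | M₂..M₅: k=2: 0+162720+2·40·65=167920; k=3: 3840+112320+2·48·65=122400; k=4: 7296+0+2·36·65=11976 → min 11976 | M₃..M₆: k=3: 0+20340+40·48·5=29940; k=4: 69120+11700+40·36·5=88020; k=5: 162720+0+40·65·5=175720 → min 29940.
Length 5: M₁..M₅: k=1: 0+11976+6·2·65=12756; k=2: 480+162720+6·40·65=178800; k=3: 4416+112320+6·48·65=135456; k=4: 7728+0+6·36·65=21768 → min 12756 | M₂..M₆: k=2: 0+29940+2·40·5=30340; k=3: 3840+20340+2·48·5=24660; k=4: 7296+11700+2·36·5=19356; k=5: 11976+0+2·65·5=12626 → min 12626.
Length 6: M₁..M₆: k=1: 0+12626+6·2·5=12686; k=2: 480+29940+6·40·5=31620; k=3: 4416+20340+6·48·5=26196; k=4: 7728+11700+6·36·5=20508; k=5: 12756+0+6·65·5=14706 → min 12686.
Optimal order: (M₁·((((M₂·M₃)·M₄)·M₅)·M₆)) with cost 12686.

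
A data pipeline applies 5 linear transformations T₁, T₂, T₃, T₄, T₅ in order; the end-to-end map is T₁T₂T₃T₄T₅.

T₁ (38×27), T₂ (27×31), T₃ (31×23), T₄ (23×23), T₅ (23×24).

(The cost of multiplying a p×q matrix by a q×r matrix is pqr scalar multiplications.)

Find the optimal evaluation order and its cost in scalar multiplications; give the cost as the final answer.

71475

Adjacent pairs: T₁T₂ = 38·27·31 = 31806; T₂T₃ = 27·31·23 = 19251; T₃T₄ = 31·23·23 = 16399; T₄T₅ = 23·23·24 = 12696.
Length 3: T₁..T₃: k=1: 0+19251+38·27·23=42849; k=2: 31806+0+38·31·23=58900 → min 42849 | T₂..T₄: k=2: 0+16399+27·31·23=35650; k=3: 19251+0+27·23·23=33534 → min 33534 | T₃..T₅: k=3: 0+12696+31·23·24=29808; k=4: 16399+0+31·23·24=33511 → min 29808.
Length 4: T₁..T₄: k=1: 0+33534+38·27·23=57132; k=2: 31806+16399+38·31·23=75299; k=3: 42849+0+38·23·23=62951 → min 57132 | T₂..T₅: k=2: 0+29808+27·31·24=49896; k=3: 19251+12696+27·23·24=46851; k=4: 33534+0+27·23·24=48438 → min 46851.
Length 5: T₁..T₅: k=1: 0+46851+38·27·24=71475; k=2: 31806+29808+38·31·24=89886; k=3: 42849+12696+38·23·24=76521; k=4: 57132+0+38·23·24=78108 → min 71475.
Optimal parenthesization: (T₁((T₂T₃)(T₄T₅))) with cost 71475.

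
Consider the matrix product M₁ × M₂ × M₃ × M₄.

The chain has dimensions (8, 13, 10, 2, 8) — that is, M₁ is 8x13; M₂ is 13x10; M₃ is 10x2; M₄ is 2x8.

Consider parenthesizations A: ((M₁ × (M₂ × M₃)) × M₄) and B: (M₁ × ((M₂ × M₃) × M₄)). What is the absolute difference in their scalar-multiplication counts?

Order A = ((M₁ × (M₂ × M₃)) × M₄): (M₂ × M₃): 13×10 by 10×2 → 13×2, cost 13·10·2 = 260; (M₁ × (M₂ × M₃)): 8×13 by 13×2 → 8×2, cost 8·13·2 = 208; cumulative 468; ((M₁ × (M₂ × M₃)) × M₄): 8×2 by 2×8 → 8×8, cost 8·2·8 = 128; cumulative 596. Total 596.
Order B = (M₁ × ((M₂ × M₃) × M₄)): (M₂ × M₃): 13×10 by 10×2 → 13×2, cost 13·10·2 = 260; ((M₂ × M₃) × M₄): 13×2 by 2×8 → 13×8, cost 13·2·8 = 208; cumulative 468; (M₁ × ((M₂ × M₃) × M₄)): 8×13 by 13×8 → 8×8, cost 8·13·8 = 832; cumulative 1300. Total 1300.
Difference: |596 − 1300| = 704.

704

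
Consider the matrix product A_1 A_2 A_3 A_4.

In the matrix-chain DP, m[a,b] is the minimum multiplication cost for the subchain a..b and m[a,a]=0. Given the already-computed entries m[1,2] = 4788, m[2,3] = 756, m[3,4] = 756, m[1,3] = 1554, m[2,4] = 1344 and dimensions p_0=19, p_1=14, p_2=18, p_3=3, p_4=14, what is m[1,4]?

2352

m[1,4] = min over k∈[1,3] of m[1,k]+m[k+1,4]+p_{0}·p_k·p_{4}.
k=1: 0 + 1344 + 19·14·14 = 5068; k=2: 4788 + 756 + 19·18·14 = 10332; k=3: 1554 + 0 + 19·3·14 = 2352.
Minimum: 2352 at k=3.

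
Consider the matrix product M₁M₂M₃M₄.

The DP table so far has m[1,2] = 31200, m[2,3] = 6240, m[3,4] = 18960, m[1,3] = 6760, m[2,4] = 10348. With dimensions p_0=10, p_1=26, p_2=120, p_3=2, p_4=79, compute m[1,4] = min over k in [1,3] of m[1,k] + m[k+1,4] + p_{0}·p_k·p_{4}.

8340

m[1,4] = min over k∈[1,3] of m[1,k]+m[k+1,4]+p_{0}·p_k·p_{4}.
k=1: 0 + 10348 + 10·26·79 = 30888; k=2: 31200 + 18960 + 10·120·79 = 144960; k=3: 6760 + 0 + 10·2·79 = 8340.
Minimum: 8340 at k=3.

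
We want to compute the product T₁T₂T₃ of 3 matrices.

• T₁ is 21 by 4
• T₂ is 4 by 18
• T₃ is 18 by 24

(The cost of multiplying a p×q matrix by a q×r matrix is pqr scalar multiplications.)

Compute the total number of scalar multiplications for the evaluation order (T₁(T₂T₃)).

(T₂T₃): 4×18 by 18×24 → 4×24, cost 4·18·24 = 1728
(T₁(T₂T₃)): 21×4 by 4×24 → 21×24, cost 21·4·24 = 2016; cumulative 3744
Total: 3744 scalar multiplications.

3744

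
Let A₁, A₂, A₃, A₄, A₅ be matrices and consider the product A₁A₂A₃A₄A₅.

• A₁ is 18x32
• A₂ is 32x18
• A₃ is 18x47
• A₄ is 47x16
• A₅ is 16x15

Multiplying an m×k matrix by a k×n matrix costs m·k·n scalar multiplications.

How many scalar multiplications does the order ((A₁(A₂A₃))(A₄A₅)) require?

78114

(A₂A₃): 32×18 by 18×47 → 32×47, cost 32·18·47 = 27072
(A₁(A₂A₃)): 18×32 by 32×47 → 18×47, cost 18·32·47 = 27072; cumulative 54144
(A₄A₅): 47×16 by 16×15 → 47×15, cost 47·16·15 = 11280
((A₁(A₂A₃))(A₄A₅)): 18×47 by 47×15 → 18×15, cost 18·47·15 = 12690; cumulative 78114
Total: 78114 scalar multiplications.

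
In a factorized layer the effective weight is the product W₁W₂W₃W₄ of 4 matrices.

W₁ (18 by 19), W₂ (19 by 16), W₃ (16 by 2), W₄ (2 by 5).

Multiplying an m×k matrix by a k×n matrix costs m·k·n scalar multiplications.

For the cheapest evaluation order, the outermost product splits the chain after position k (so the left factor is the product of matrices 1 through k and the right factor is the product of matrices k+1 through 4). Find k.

Adjacent pairs: W₁W₂ = 18·19·16 = 5472; W₂W₃ = 19·16·2 = 608; W₃W₄ = 16·2·5 = 160.
Length 3: W₁..W₃: k=1: 0+608+18·19·2=1292; k=2: 5472+0+18·16·2=6048 → min 1292 | W₂..W₄: k=2: 0+160+19·16·5=1680; k=3: 608+0+19·2·5=798 → min 798.
Top-level splits: k=1: (W₁..W₁)·(W₂..W₄) → 0+798+18·19·5 = 2508; k=2: (W₁..W₂)·(W₃..W₄) → 5472+160+18·16·5 = 7072; k=3: (W₁..W₃)·(W₄..W₄) → 1292+0+18·2·5 = 1472.
Best split is after W₃, i.e. k = 3.

3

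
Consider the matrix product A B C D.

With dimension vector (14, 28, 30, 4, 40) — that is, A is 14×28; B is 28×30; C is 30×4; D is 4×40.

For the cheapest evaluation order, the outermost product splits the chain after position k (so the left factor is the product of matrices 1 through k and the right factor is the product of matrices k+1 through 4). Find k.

Adjacent pairs: AB = 14·28·30 = 11760; BC = 28·30·4 = 3360; CD = 30·4·40 = 4800.
Length 3: A..C: k=1: 0+3360+14·28·4=4928; k=2: 11760+0+14·30·4=13440 → min 4928 | B..D: k=2: 0+4800+28·30·40=38400; k=3: 3360+0+28·4·40=7840 → min 7840.
Top-level splits: k=1: (A..A)·(B..D) → 0+7840+14·28·40 = 23520; k=2: (A..B)·(C..D) → 11760+4800+14·30·40 = 33360; k=3: (A..C)·(D..D) → 4928+0+14·4·40 = 7168.
Best split is after C, i.e. k = 3.

3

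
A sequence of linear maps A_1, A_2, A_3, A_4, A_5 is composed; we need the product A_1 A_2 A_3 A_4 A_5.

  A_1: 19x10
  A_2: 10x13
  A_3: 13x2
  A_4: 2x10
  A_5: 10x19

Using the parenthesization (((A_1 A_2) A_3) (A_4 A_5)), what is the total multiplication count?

(A_1 A_2): 19×10 by 10×13 → 19×13, cost 19·10·13 = 2470
((A_1 A_2) A_3): 19×13 by 13×2 → 19×2, cost 19·13·2 = 494; cumulative 2964
(A_4 A_5): 2×10 by 10×19 → 2×19, cost 2·10·19 = 380
(((A_1 A_2) A_3) (A_4 A_5)): 19×2 by 2×19 → 19×19, cost 19·2·19 = 722; cumulative 4066
Total: 4066 scalar multiplications.

4066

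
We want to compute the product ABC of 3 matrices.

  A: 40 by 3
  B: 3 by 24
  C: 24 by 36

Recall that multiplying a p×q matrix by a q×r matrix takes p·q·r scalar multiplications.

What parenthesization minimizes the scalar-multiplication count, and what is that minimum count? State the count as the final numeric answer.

(A(BC)): cost 6912.
((AB)C): cost 37440.
Optimal: (A(BC)) with cost 6912.

6912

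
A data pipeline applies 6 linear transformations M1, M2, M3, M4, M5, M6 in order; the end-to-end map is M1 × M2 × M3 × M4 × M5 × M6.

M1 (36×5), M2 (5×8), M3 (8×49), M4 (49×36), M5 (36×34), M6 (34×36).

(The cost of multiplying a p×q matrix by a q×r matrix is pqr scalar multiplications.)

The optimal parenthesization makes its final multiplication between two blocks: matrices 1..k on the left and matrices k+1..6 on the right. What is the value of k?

Adjacent pairs: M1M2 = 36·5·8 = 1440; M2M3 = 5·8·49 = 1960; M3M4 = 8·49·36 = 14112; M4M5 = 49·36·34 = 59976; M5M6 = 36·34·36 = 44064.
Length 3: M1..M3: k=1: 0+1960+36·5·49=10780; k=2: 1440+0+36·8·49=15552 → min 10780 | M2..M4: k=2: 0+14112+5·8·36=15552; k=3: 1960+0+5·49·36=10780 → min 10780 | M3..M5: k=3: 0+59976+8·49·34=73304; k=4: 14112+0+8·36·34=23904 → min 23904 | M4..M6: k=4: 0+44064+49·36·36=107568; k=5: 59976+0+49·34·36=119952 → min 107568.
Length 4: M1..M4: k=1: 0+10780+36·5·36=17260; k=2: 1440+14112+36·8·36=25920; k=3: 10780+0+36·49·36=74284 → min 17260 | M2..M5: k=2: 0+23904+5·8·34=25264; k=3: 1960+59976+5·49·34=70266; k=4: 10780+0+5·36·34=16900 → min 16900 | M3..M6: k=3: 0+107568+8·49·36=121680; k=4: 14112+44064+8·36·36=68544; k=5: 23904+0+8·34·36=33696 → min 33696.
Length 5: M1..M5: k=1: 0+16900+36·5·34=23020; k=2: 1440+23904+36·8·34=35136; k=3: 10780+59976+36·49·34=130732; k=4: 17260+0+36·36·34=61324 → min 23020 | M2..M6: k=2: 0+33696+5·8·36=35136; k=3: 1960+107568+5·49·36=118348; k=4: 10780+44064+5·36·36=61324; k=5: 16900+0+5·34·36=23020 → min 23020.
Top-level splits: k=1: (M1..M1)·(M2..M6) → 0+23020+36·5·36 = 29500; k=2: (M1..M2)·(M3..M6) → 1440+33696+36·8·36 = 45504; k=3: (M1..M3)·(M4..M6) → 10780+107568+36·49·36 = 181852; k=4: (M1..M4)·(M5..M6) → 17260+44064+36·36·36 = 107980; k=5: (M1..M5)·(M6..M6) → 23020+0+36·34·36 = 67084.
Best split is after M1, i.e. k = 1.

1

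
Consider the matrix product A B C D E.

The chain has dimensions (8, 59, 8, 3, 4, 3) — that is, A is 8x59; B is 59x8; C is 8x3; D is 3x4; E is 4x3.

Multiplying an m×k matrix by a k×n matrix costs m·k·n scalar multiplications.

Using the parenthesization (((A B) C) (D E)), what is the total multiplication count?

(A B): 8×59 by 59×8 → 8×8, cost 8·59·8 = 3776
((A B) C): 8×8 by 8×3 → 8×3, cost 8·8·3 = 192; cumulative 3968
(D E): 3×4 by 4×3 → 3×3, cost 3·4·3 = 36
(((A B) C) (D E)): 8×3 by 3×3 → 8×3, cost 8·3·3 = 72; cumulative 4076
Total: 4076 scalar multiplications.

4076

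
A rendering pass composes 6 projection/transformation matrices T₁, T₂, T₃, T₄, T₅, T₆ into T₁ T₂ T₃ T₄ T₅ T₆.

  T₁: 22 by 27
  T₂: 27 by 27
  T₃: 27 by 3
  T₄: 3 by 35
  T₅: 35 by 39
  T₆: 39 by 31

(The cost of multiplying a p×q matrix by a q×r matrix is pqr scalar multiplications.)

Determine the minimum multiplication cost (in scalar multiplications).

Adjacent pairs: T₁T₂ = 22·27·27 = 16038; T₂T₃ = 27·27·3 = 2187; T₃T₄ = 27·3·35 = 2835; T₄T₅ = 3·35·39 = 4095; T₅T₆ = 35·39·31 = 42315.
Length 3: T₁..T₃: k=1: 0+2187+22·27·3=3969; k=2: 16038+0+22·27·3=17820 → min 3969 | T₂..T₄: k=2: 0+2835+27·27·35=28350; k=3: 2187+0+27·3·35=5022 → min 5022 | T₃..T₅: k=3: 0+4095+27·3·39=7254; k=4: 2835+0+27·35·39=39690 → min 7254 | T₄..T₆: k=4: 0+42315+3·35·31=45570; k=5: 4095+0+3·39·31=7722 → min 7722.
Length 4: T₁..T₄: k=1: 0+5022+22·27·35=25812; k=2: 16038+2835+22·27·35=39663; k=3: 3969+0+22·3·35=6279 → min 6279 | T₂..T₅: k=2: 0+7254+27·27·39=35685; k=3: 2187+4095+27·3·39=9441; k=4: 5022+0+27·35·39=41877 → min 9441 | T₃..T₆: k=3: 0+7722+27·3·31=10233; k=4: 2835+42315+27·35·31=74445; k=5: 7254+0+27·39·31=39897 → min 10233.
Length 5: T₁..T₅: k=1: 0+9441+22·27·39=32607; k=2: 16038+7254+22·27·39=46458; k=3: 3969+4095+22·3·39=10638; k=4: 6279+0+22·35·39=36309 → min 10638 | T₂..T₆: k=2: 0+10233+27·27·31=32832; k=3: 2187+7722+27·3·31=12420; k=4: 5022+42315+27·35·31=76632; k=5: 9441+0+27·39·31=42084 → min 12420.
Length 6: T₁..T₆: k=1: 0+12420+22·27·31=30834; k=2: 16038+10233+22·27·31=44685; k=3: 3969+7722+22·3·31=13737; k=4: 6279+42315+22·35·31=72464; k=5: 10638+0+22·39·31=37236 → min 13737.
Optimal order: ((T₁ (T₂ T₃)) ((T₄ T₅) T₆)) with cost 13737.

13737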